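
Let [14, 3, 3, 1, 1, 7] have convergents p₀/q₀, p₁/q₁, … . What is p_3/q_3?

186/13

Using pₖ = aₖpₖ₋₁ + pₖ₋₂, qₖ = aₖqₖ₋₁ + qₖ₋₂ (with p₋₁=1, p₋₂=0, q₋₁=0, q₋₂=1):
  k=0: a=14, p=14, q=1
  k=1: a=3, p=43, q=3
  k=2: a=3, p=143, q=10
  k=3: a=1, p=186, q=13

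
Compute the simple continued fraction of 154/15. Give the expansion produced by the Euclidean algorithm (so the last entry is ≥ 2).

[10; 3, 1, 3]

154 = 10·15 + 4
15 = 3·4 + 3
4 = 1·3 + 1
3 = 3·1 + 0  (stop)
So 154/15 = [10; 3, 1, 3].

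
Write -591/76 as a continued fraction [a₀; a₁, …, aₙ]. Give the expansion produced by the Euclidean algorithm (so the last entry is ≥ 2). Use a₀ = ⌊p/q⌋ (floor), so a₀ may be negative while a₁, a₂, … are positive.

[-8; 4, 2, 8]

-591 = -8·76 + 17
76 = 4·17 + 8
17 = 2·8 + 1
8 = 8·1 + 0  (stop)
So -591/76 = [-8; 4, 2, 8].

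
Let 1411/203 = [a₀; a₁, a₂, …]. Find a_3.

1411 = 6·203 + 193   →  a_0 = 6
203 = 1·193 + 10   →  a_1 = 1
193 = 19·10 + 3   →  a_2 = 19
10 = 3·3 + 1   →  a_3 = 3

3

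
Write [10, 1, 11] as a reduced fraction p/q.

131/12

Fold from the inside: start with 11/1.
  1 + 1/11 = 12/11
  10 + 11/12 = 131/12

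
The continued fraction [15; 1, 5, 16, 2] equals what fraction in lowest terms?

3167/200

Fold from the inside: start with 2/1.
  16 + 1/2 = 33/2
  5 + 2/33 = 167/33
  1 + 33/167 = 200/167
  15 + 167/200 = 3167/200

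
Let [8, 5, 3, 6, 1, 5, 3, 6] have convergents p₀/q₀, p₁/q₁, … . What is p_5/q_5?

Using pₖ = aₖpₖ₋₁ + pₖ₋₂, qₖ = aₖqₖ₋₁ + qₖ₋₂ (with p₋₁=1, p₋₂=0, q₋₁=0, q₋₂=1):
  k=0: a=8, p=8, q=1
  k=1: a=5, p=41, q=5
  k=2: a=3, p=131, q=16
  k=3: a=6, p=827, q=101
  k=4: a=1, p=958, q=117
  k=5: a=5, p=5617, q=686

5617/686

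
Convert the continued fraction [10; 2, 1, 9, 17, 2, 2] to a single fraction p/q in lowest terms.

Fold from the inside: start with 2/1.
  2 + 1/2 = 5/2
  17 + 2/5 = 87/5
  9 + 5/87 = 788/87
  1 + 87/788 = 875/788
  2 + 788/875 = 2538/875
  10 + 875/2538 = 26255/2538

26255/2538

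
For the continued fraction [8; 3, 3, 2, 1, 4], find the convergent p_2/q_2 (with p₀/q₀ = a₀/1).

Using pₖ = aₖpₖ₋₁ + pₖ₋₂, qₖ = aₖqₖ₋₁ + qₖ₋₂ (with p₋₁=1, p₋₂=0, q₋₁=0, q₋₂=1):
  k=0: a=8, p=8, q=1
  k=1: a=3, p=25, q=3
  k=2: a=3, p=83, q=10

83/10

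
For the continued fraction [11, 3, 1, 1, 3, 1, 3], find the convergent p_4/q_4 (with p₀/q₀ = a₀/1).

282/25

Using pₖ = aₖpₖ₋₁ + pₖ₋₂, qₖ = aₖqₖ₋₁ + qₖ₋₂ (with p₋₁=1, p₋₂=0, q₋₁=0, q₋₂=1):
  k=0: a=11, p=11, q=1
  k=1: a=3, p=34, q=3
  k=2: a=1, p=45, q=4
  k=3: a=1, p=79, q=7
  k=4: a=3, p=282, q=25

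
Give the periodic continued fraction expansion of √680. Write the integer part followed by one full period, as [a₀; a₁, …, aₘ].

[26; 13, 52]

a₀ = ⌊√680⌋ = 26.
With m₀=0, d₀=1 and mₖ₊₁ = dₖaₖ − mₖ, dₖ₊₁ = (n − mₖ₊₁²)/dₖ, aₖ₊₁ = ⌊(a₀+mₖ₊₁)/dₖ₊₁⌋:
  k=1: m=26, d=4, a=13
  k=2: m=26, d=1, a=52
d=1 and a=2a₀=52 at k=2, so the next step gives (m, d) = (26, 4) again — its k=1 value — and the period has length 2.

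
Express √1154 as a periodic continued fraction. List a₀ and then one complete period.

a₀ = ⌊√1154⌋ = 33.
With m₀=0, d₀=1 and mₖ₊₁ = dₖaₖ − mₖ, dₖ₊₁ = (n − mₖ₊₁²)/dₖ, aₖ₊₁ = ⌊(a₀+mₖ₊₁)/dₖ₊₁⌋:
  k=1: m=33, d=65, a=1
  k=2: m=32, d=2, a=32
  k=3: m=32, d=65, a=1
  k=4: m=33, d=1, a=66
d=1 and a=2a₀=66 at k=4, so the next step gives (m, d) = (33, 65) again — its k=1 value — and the period has length 4.

[33; 1, 32, 1, 66]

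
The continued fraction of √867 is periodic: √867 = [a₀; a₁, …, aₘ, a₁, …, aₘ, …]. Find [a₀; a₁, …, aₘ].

[29; 2, 4, 29, 4, 2, 58]

a₀ = ⌊√867⌋ = 29.
With m₀=0, d₀=1 and mₖ₊₁ = dₖaₖ − mₖ, dₖ₊₁ = (n − mₖ₊₁²)/dₖ, aₖ₊₁ = ⌊(a₀+mₖ₊₁)/dₖ₊₁⌋:
  k=1: m=29, d=26, a=2
  k=2: m=23, d=13, a=4
  k=3: m=29, d=2, a=29
  k=4: m=29, d=13, a=4
  k=5: m=23, d=26, a=2
  k=6: m=29, d=1, a=58
d=1 and a=2a₀=58 at k=6, so the next step gives (m, d) = (29, 26) again — its k=1 value — and the period has length 6.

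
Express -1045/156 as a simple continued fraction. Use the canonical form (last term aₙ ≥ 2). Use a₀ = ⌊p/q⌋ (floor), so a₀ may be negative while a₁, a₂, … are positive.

-1045 = -7·156 + 47
156 = 3·47 + 15
47 = 3·15 + 2
15 = 7·2 + 1
2 = 2·1 + 0  (stop)
So -1045/156 = [-7; 3, 3, 7, 2].

[-7; 3, 3, 7, 2]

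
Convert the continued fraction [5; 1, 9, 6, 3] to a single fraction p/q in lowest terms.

1139/193

Using pₖ = aₖpₖ₋₁ + pₖ₋₂ and qₖ = aₖqₖ₋₁ + qₖ₋₂:
  k=0: a=5, p=5, q=1
  k=1: a=1, p=6, q=1
  k=2: a=9, p=59, q=10
  k=3: a=6, p=360, q=61
  k=4: a=3, p=1139, q=193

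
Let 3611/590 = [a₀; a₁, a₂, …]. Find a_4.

2

3611 = 6·590 + 71   →  a_0 = 6
590 = 8·71 + 22   →  a_1 = 8
71 = 3·22 + 5   →  a_2 = 3
22 = 4·5 + 2   →  a_3 = 4
5 = 2·2 + 1   →  a_4 = 2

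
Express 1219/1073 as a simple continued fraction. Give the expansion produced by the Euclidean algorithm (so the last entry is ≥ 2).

[1; 7, 2, 1, 6, 3, 2]

1219 = 1*1073 + 146
1073 = 7*146 + 51
146 = 2*51 + 44
51 = 1*44 + 7
44 = 6*7 + 2
7 = 3*2 + 1
2 = 2*1 + 0  (stop)
So 1219/1073 = [1; 7, 2, 1, 6, 3, 2].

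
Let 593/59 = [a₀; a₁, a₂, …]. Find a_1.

593 = 10·59 + 3   →  a_0 = 10
59 = 19·3 + 2   →  a_1 = 19

19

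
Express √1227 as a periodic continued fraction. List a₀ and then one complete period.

[35; 35, 70]

a₀ = ⌊√1227⌋ = 35.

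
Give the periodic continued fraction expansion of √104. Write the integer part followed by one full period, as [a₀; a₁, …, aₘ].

[10; 5, 20]

a₀ = ⌊√104⌋ = 10.
With m₀=0, d₀=1 and mₖ₊₁ = dₖaₖ − mₖ, dₖ₊₁ = (n − mₖ₊₁²)/dₖ, aₖ₊₁ = ⌊(a₀+mₖ₊₁)/dₖ₊₁⌋:
  k=1: m=10, d=4, a=5
  k=2: m=10, d=1, a=20
d=1 and a=2a₀=20 at k=2, so the next step gives (m, d) = (10, 4) again — its k=1 value — and the period has length 2.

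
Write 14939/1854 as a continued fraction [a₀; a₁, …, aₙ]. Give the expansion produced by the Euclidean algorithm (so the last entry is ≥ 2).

[8; 17, 3, 17, 2]

14939 = 8*1854 + 107
1854 = 17*107 + 35
107 = 3*35 + 2
35 = 17*2 + 1
2 = 2*1 + 0  (stop)
So 14939/1854 = [8; 17, 3, 17, 2].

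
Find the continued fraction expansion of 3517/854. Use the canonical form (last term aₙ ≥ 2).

[4; 8, 2, 5, 9]

3517 = 4·854 + 101
854 = 8·101 + 46
101 = 2·46 + 9
46 = 5·9 + 1
9 = 9·1 + 0  (stop)
So 3517/854 = [4; 8, 2, 5, 9].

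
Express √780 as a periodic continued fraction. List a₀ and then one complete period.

a₀ = ⌊√780⌋ = 27.

[27; 1, 12, 1, 54]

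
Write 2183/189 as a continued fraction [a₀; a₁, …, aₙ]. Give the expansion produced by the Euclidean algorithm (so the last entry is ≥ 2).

[11; 1, 1, 4, 2, 9]

2183 = 11·189 + 104
189 = 1·104 + 85
104 = 1·85 + 19
85 = 4·19 + 9
19 = 2·9 + 1
9 = 9·1 + 0  (stop)
So 2183/189 = [11; 1, 1, 4, 2, 9].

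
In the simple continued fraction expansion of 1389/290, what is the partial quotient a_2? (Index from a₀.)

1389 = 4·290 + 229   →  a_0 = 4
290 = 1·229 + 61   →  a_1 = 1
229 = 3·61 + 46   →  a_2 = 3

3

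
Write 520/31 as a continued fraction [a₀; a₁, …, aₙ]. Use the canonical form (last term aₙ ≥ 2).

[16; 1, 3, 2, 3]

520 = 16×31 + 24
31 = 1×24 + 7
24 = 3×7 + 3
7 = 2×3 + 1
3 = 3×1 + 0  (stop)
So 520/31 = [16; 1, 3, 2, 3].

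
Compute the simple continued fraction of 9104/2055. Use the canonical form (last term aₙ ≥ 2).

9104 = 4*2055 + 884
2055 = 2*884 + 287
884 = 3*287 + 23
287 = 12*23 + 11
23 = 2*11 + 1
11 = 11*1 + 0  (stop)
So 9104/2055 = [4; 2, 3, 12, 2, 11].

[4; 2, 3, 12, 2, 11]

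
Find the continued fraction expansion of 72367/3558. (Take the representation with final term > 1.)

72367 = 20×3558 + 1207
3558 = 2×1207 + 1144
1207 = 1×1144 + 63
1144 = 18×63 + 10
63 = 6×10 + 3
10 = 3×3 + 1
3 = 3×1 + 0  (stop)
So 72367/3558 = [20; 2, 1, 18, 6, 3, 3].

[20; 2, 1, 18, 6, 3, 3]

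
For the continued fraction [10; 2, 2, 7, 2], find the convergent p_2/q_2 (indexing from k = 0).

52/5

Using pₖ = aₖpₖ₋₁ + pₖ₋₂, qₖ = aₖqₖ₋₁ + qₖ₋₂ (with p₋₁=1, p₋₂=0, q₋₁=0, q₋₂=1):
  k=0: a=10, p=10, q=1
  k=1: a=2, p=21, q=2
  k=2: a=2, p=52, q=5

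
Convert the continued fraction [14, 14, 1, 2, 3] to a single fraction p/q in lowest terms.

Using pₖ = aₖpₖ₋₁ + pₖ₋₂ and qₖ = aₖqₖ₋₁ + qₖ₋₂:
  k=0: a=14, p=14, q=1
  k=1: a=14, p=197, q=14
  k=2: a=1, p=211, q=15
  k=3: a=2, p=619, q=44
  k=4: a=3, p=2068, q=147

2068/147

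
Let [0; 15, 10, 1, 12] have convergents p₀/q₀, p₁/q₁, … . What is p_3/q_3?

11/166

Using pₖ = aₖpₖ₋₁ + pₖ₋₂, qₖ = aₖqₖ₋₁ + qₖ₋₂ (with p₋₁=1, p₋₂=0, q₋₁=0, q₋₂=1):
  k=0: a=0, p=0, q=1
  k=1: a=15, p=1, q=15
  k=2: a=10, p=10, q=151
  k=3: a=1, p=11, q=166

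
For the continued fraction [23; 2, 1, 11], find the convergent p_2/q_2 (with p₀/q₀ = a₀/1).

Using pₖ = aₖpₖ₋₁ + pₖ₋₂, qₖ = aₖqₖ₋₁ + qₖ₋₂ (with p₋₁=1, p₋₂=0, q₋₁=0, q₋₂=1):
  k=0: a=23, p=23, q=1
  k=1: a=2, p=47, q=2
  k=2: a=1, p=70, q=3

70/3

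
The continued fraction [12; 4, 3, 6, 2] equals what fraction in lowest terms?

2165/177

Using pₖ = aₖpₖ₋₁ + pₖ₋₂ and qₖ = aₖqₖ₋₁ + qₖ₋₂:
  k=0: a=12, p=12, q=1
  k=1: a=4, p=49, q=4
  k=2: a=3, p=159, q=13
  k=3: a=6, p=1003, q=82
  k=4: a=2, p=2165, q=177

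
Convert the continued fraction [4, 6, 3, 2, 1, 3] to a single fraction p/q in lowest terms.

969/233

Fold from the inside: start with 3/1.
  1 + 1/3 = 4/3
  2 + 3/4 = 11/4
  3 + 4/11 = 37/11
  6 + 11/37 = 233/37
  4 + 37/233 = 969/233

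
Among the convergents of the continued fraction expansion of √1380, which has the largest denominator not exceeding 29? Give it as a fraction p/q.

1003/27

√1380 = [37; 6, 1, 2, 1, 6, 74, …] (period length 6).
Convergents:
  p_0/q_0 = 37/1
  p_1/q_1 = 223/6
  p_2/q_2 = 260/7
  p_3/q_3 = 743/20
  p_4/q_4 = 1003/27
  p_5/q_5 = 6761/182
q_4 = 27 ≤ 29 < 182 = q_5, so the answer is 1003/27.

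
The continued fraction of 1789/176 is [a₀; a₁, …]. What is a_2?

14

1789 = 10·176 + 29   →  a_0 = 10
176 = 6·29 + 2   →  a_1 = 6
29 = 14·2 + 1   →  a_2 = 14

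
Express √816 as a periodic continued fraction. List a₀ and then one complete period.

a₀ = ⌊√816⌋ = 28.
With m₀=0, d₀=1 and mₖ₊₁ = dₖaₖ − mₖ, dₖ₊₁ = (n − mₖ₊₁²)/dₖ, aₖ₊₁ = ⌊(a₀+mₖ₊₁)/dₖ₊₁⌋:
  k=1: m=28, d=32, a=1
  k=2: m=4, d=25, a=1
  k=3: m=21, d=15, a=3
  k=4: m=24, d=16, a=3
  k=5: m=24, d=15, a=3
  k=6: m=21, d=25, a=1
  k=7: m=4, d=32, a=1
  k=8: m=28, d=1, a=56
d=1 and a=2a₀=56 at k=8, so the next step gives (m, d) = (28, 32) again — its k=1 value — and the period has length 8.

[28; 1, 1, 3, 3, 3, 1, 1, 56]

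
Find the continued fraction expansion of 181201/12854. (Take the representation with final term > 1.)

[14; 10, 3, 12, 4, 8]

181201 = 14·12854 + 1245
12854 = 10·1245 + 404
1245 = 3·404 + 33
404 = 12·33 + 8
33 = 4·8 + 1
8 = 8·1 + 0  (stop)
So 181201/12854 = [14; 10, 3, 12, 4, 8].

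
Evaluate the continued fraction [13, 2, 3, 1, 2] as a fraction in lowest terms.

336/25

Fold from the inside: start with 2/1.
  1 + 1/2 = 3/2
  3 + 2/3 = 11/3
  2 + 3/11 = 25/11
  13 + 11/25 = 336/25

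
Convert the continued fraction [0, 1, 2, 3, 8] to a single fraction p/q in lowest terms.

Fold from the inside: start with 8/1.
  3 + 1/8 = 25/8
  2 + 8/25 = 58/25
  1 + 25/58 = 83/58
  0 + 58/83 = 58/83

58/83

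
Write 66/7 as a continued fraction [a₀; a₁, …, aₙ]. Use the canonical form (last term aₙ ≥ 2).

[9; 2, 3]

66 = 9*7 + 3
7 = 2*3 + 1
3 = 3*1 + 0  (stop)
So 66/7 = [9; 2, 3].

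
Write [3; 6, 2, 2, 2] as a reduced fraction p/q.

243/77

Fold from the inside: start with 2/1.
  2 + 1/2 = 5/2
  2 + 2/5 = 12/5
  6 + 5/12 = 77/12
  3 + 12/77 = 243/77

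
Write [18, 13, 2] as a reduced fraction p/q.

Using pₖ = aₖpₖ₋₁ + pₖ₋₂ and qₖ = aₖqₖ₋₁ + qₖ₋₂:
  k=0: a=18, p=18, q=1
  k=1: a=13, p=235, q=13
  k=2: a=2, p=488, q=27

488/27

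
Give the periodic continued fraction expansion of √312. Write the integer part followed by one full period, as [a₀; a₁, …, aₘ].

[17; 1, 1, 1, 34]

a₀ = ⌊√312⌋ = 17.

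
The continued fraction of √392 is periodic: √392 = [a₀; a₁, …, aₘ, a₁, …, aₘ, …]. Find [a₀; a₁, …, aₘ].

[19; 1, 3, 1, 38]

a₀ = ⌊√392⌋ = 19.
With m₀=0, d₀=1 and mₖ₊₁ = dₖaₖ − mₖ, dₖ₊₁ = (n − mₖ₊₁²)/dₖ, aₖ₊₁ = ⌊(a₀+mₖ₊₁)/dₖ₊₁⌋:
  k=1: m=19, d=31, a=1
  k=2: m=12, d=8, a=3
  k=3: m=12, d=31, a=1
  k=4: m=19, d=1, a=38
d=1 and a=2a₀=38 at k=4, so the next step gives (m, d) = (19, 31) again — its k=1 value — and the period has length 4.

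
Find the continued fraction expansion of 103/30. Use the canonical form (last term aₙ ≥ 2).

[3; 2, 3, 4]

103 = 3×30 + 13
30 = 2×13 + 4
13 = 3×4 + 1
4 = 4×1 + 0  (stop)
So 103/30 = [3; 2, 3, 4].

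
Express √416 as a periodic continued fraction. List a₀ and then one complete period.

a₀ = ⌊√416⌋ = 20.
With m₀=0, d₀=1 and mₖ₊₁ = dₖaₖ − mₖ, dₖ₊₁ = (n − mₖ₊₁²)/dₖ, aₖ₊₁ = ⌊(a₀+mₖ₊₁)/dₖ₊₁⌋:
  k=1: m=20, d=16, a=2
  k=2: m=12, d=17, a=1
  k=3: m=5, d=23, a=1
  k=4: m=18, d=4, a=9
  k=5: m=18, d=23, a=1
  k=6: m=5, d=17, a=1
  k=7: m=12, d=16, a=2
  k=8: m=20, d=1, a=40
d=1 and a=2a₀=40 at k=8, so the next step gives (m, d) = (20, 16) again — its k=1 value — and the period has length 8.

[20; 2, 1, 1, 9, 1, 1, 2, 40]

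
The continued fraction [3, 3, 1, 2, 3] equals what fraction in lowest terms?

Fold from the inside: start with 3/1.
  2 + 1/3 = 7/3
  1 + 3/7 = 10/7
  3 + 7/10 = 37/10
  3 + 10/37 = 121/37

121/37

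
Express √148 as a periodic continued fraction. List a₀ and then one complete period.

[12; 6, 24]

a₀ = ⌊√148⌋ = 12.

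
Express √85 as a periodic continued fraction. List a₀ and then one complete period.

[9; 4, 1, 1, 4, 18]

a₀ = ⌊√85⌋ = 9.
With m₀=0, d₀=1 and mₖ₊₁ = dₖaₖ − mₖ, dₖ₊₁ = (n − mₖ₊₁²)/dₖ, aₖ₊₁ = ⌊(a₀+mₖ₊₁)/dₖ₊₁⌋:
  k=1: m=9, d=4, a=4
  k=2: m=7, d=9, a=1
  k=3: m=2, d=9, a=1
  k=4: m=7, d=4, a=4
  k=5: m=9, d=1, a=18
d=1 and a=2a₀=18 at k=5, so the next step gives (m, d) = (9, 4) again — its k=1 value — and the period has length 5.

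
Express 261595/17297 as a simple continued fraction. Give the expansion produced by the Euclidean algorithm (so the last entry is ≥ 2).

[15; 8, 12, 11, 16]

261595 = 15×17297 + 2140
17297 = 8×2140 + 177
2140 = 12×177 + 16
177 = 11×16 + 1
16 = 16×1 + 0  (stop)
So 261595/17297 = [15; 8, 12, 11, 16].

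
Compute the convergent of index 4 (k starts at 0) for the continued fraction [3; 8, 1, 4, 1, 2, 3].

Using pₖ = aₖpₖ₋₁ + pₖ₋₂, qₖ = aₖqₖ₋₁ + qₖ₋₂ (with p₋₁=1, p₋₂=0, q₋₁=0, q₋₂=1):
  k=0: a=3, p=3, q=1
  k=1: a=8, p=25, q=8
  k=2: a=1, p=28, q=9
  k=3: a=4, p=137, q=44
  k=4: a=1, p=165, q=53

165/53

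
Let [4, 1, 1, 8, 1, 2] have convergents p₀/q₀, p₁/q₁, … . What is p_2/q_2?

9/2

Using pₖ = aₖpₖ₋₁ + pₖ₋₂, qₖ = aₖqₖ₋₁ + qₖ₋₂ (with p₋₁=1, p₋₂=0, q₋₁=0, q₋₂=1):
  k=0: a=4, p=4, q=1
  k=1: a=1, p=5, q=1
  k=2: a=1, p=9, q=2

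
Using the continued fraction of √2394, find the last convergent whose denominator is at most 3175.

67081/1371

√2394 = [48; 1, 12, 1, 96, …] (period length 4).
Convergents:
  p_0/q_0 = 48/1
  p_1/q_1 = 49/1
  p_2/q_2 = 636/13
  p_3/q_3 = 685/14
  p_4/q_4 = 66396/1357
  p_5/q_5 = 67081/1371
  p_6/q_6 = 871368/17809
q_5 = 1371 ≤ 3175 < 17809 = q_6, so the answer is 67081/1371.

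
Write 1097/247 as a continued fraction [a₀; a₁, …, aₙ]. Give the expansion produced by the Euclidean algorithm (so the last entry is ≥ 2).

[4; 2, 3, 1, 3, 7]

1097 = 4×247 + 109
247 = 2×109 + 29
109 = 3×29 + 22
29 = 1×22 + 7
22 = 3×7 + 1
7 = 7×1 + 0  (stop)
So 1097/247 = [4; 2, 3, 1, 3, 7].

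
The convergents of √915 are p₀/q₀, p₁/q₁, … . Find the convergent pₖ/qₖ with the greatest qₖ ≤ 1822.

29281/968

√915 = [30; 4, 60, …] (period length 2).
Convergents:
  p_0/q_0 = 30/1
  p_1/q_1 = 121/4
  p_2/q_2 = 7290/241
  p_3/q_3 = 29281/968
  p_4/q_4 = 1764150/58321
q_3 = 968 ≤ 1822 < 58321 = q_4, so the answer is 29281/968.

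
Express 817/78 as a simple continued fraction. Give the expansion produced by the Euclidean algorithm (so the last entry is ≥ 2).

[10; 2, 9, 4]

817 = 10×78 + 37
78 = 2×37 + 4
37 = 9×4 + 1
4 = 4×1 + 0  (stop)
So 817/78 = [10; 2, 9, 4].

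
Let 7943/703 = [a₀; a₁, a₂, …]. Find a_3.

1

7943 = 11·703 + 210   →  a_0 = 11
703 = 3·210 + 73   →  a_1 = 3
210 = 2·73 + 64   →  a_2 = 2
73 = 1·64 + 9   →  a_3 = 1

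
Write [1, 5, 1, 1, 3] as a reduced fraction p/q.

46/39

Fold from the inside: start with 3/1.
  1 + 1/3 = 4/3
  1 + 3/4 = 7/4
  5 + 4/7 = 39/7
  1 + 7/39 = 46/39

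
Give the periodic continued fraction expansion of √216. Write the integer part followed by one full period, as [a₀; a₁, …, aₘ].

[14; 1, 2, 3, 2, 1, 28]

a₀ = ⌊√216⌋ = 14.
With m₀=0, d₀=1 and mₖ₊₁ = dₖaₖ − mₖ, dₖ₊₁ = (n − mₖ₊₁²)/dₖ, aₖ₊₁ = ⌊(a₀+mₖ₊₁)/dₖ₊₁⌋:
  k=1: m=14, d=20, a=1
  k=2: m=6, d=9, a=2
  k=3: m=12, d=8, a=3
  k=4: m=12, d=9, a=2
  k=5: m=6, d=20, a=1
  k=6: m=14, d=1, a=28
d=1 and a=2a₀=28 at k=6, so the next step gives (m, d) = (14, 20) again — its k=1 value — and the period has length 6.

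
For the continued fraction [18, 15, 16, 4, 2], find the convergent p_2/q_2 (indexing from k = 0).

4354/241

Using pₖ = aₖpₖ₋₁ + pₖ₋₂, qₖ = aₖqₖ₋₁ + qₖ₋₂ (with p₋₁=1, p₋₂=0, q₋₁=0, q₋₂=1):
  k=0: a=18, p=18, q=1
  k=1: a=15, p=271, q=15
  k=2: a=16, p=4354, q=241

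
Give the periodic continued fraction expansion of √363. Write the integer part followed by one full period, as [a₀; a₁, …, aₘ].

a₀ = ⌊√363⌋ = 19.
With m₀=0, d₀=1 and mₖ₊₁ = dₖaₖ − mₖ, dₖ₊₁ = (n − mₖ₊₁²)/dₖ, aₖ₊₁ = ⌊(a₀+mₖ₊₁)/dₖ₊₁⌋:
  k=1: m=19, d=2, a=19
  k=2: m=19, d=1, a=38
d=1 and a=2a₀=38 at k=2, so the next step gives (m, d) = (19, 2) again — its k=1 value — and the period has length 2.

[19; 19, 38]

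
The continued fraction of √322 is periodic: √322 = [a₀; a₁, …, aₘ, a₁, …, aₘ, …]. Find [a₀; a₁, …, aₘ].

[17; 1, 16, 1, 34]

a₀ = ⌊√322⌋ = 17.
With m₀=0, d₀=1 and mₖ₊₁ = dₖaₖ − mₖ, dₖ₊₁ = (n − mₖ₊₁²)/dₖ, aₖ₊₁ = ⌊(a₀+mₖ₊₁)/dₖ₊₁⌋:
  k=1: m=17, d=33, a=1
  k=2: m=16, d=2, a=16
  k=3: m=16, d=33, a=1
  k=4: m=17, d=1, a=34
d=1 and a=2a₀=34 at k=4, so the next step gives (m, d) = (17, 33) again — its k=1 value — and the period has length 4.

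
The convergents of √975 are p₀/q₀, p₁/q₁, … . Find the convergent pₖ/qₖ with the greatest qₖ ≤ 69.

√975 = [31; 4, 2, 4, 62, …] (period length 4).
Convergents:
  p_0/q_0 = 31/1
  p_1/q_1 = 125/4
  p_2/q_2 = 281/9
  p_3/q_3 = 1249/40
  p_4/q_4 = 77719/2489
q_3 = 40 ≤ 69 < 2489 = q_4, so the answer is 1249/40.

1249/40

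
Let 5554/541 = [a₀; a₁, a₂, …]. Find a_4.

5554 = 10·541 + 144   →  a_0 = 10
541 = 3·144 + 109   →  a_1 = 3
144 = 1·109 + 35   →  a_2 = 1
109 = 3·35 + 4   →  a_3 = 3
35 = 8·4 + 3   →  a_4 = 8

8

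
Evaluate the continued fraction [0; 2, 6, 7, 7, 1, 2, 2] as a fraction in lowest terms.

Fold from the inside: start with 2/1.
  2 + 1/2 = 5/2
  1 + 2/5 = 7/5
  7 + 5/7 = 54/7
  7 + 7/54 = 385/54
  6 + 54/385 = 2364/385
  2 + 385/2364 = 5113/2364
  0 + 2364/5113 = 2364/5113

2364/5113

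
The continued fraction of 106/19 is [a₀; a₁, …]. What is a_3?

106 = 5·19 + 11   →  a_0 = 5
19 = 1·11 + 8   →  a_1 = 1
11 = 1·8 + 3   →  a_2 = 1
8 = 2·3 + 2   →  a_3 = 2

2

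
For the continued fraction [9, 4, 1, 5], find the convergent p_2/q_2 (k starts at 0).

Using pₖ = aₖpₖ₋₁ + pₖ₋₂, qₖ = aₖqₖ₋₁ + qₖ₋₂ (with p₋₁=1, p₋₂=0, q₋₁=0, q₋₂=1):
  k=0: a=9, p=9, q=1
  k=1: a=4, p=37, q=4
  k=2: a=1, p=46, q=5

46/5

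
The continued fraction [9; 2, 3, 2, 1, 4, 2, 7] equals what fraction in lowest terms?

16804/1781

Using pₖ = aₖpₖ₋₁ + pₖ₋₂ and qₖ = aₖqₖ₋₁ + qₖ₋₂:
  k=0: a=9, p=9, q=1
  k=1: a=2, p=19, q=2
  k=2: a=3, p=66, q=7
  k=3: a=2, p=151, q=16
  k=4: a=1, p=217, q=23
  k=5: a=4, p=1019, q=108
  k=6: a=2, p=2255, q=239
  k=7: a=7, p=16804, q=1781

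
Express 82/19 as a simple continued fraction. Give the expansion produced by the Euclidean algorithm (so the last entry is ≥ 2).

82 = 4*19 + 6
19 = 3*6 + 1
6 = 6*1 + 0  (stop)
So 82/19 = [4; 3, 6].

[4; 3, 6]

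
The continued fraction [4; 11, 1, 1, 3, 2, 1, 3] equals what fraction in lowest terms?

Fold from the inside: start with 3/1.
  1 + 1/3 = 4/3
  2 + 3/4 = 11/4
  3 + 4/11 = 37/11
  1 + 11/37 = 48/37
  1 + 37/48 = 85/48
  11 + 48/85 = 983/85
  4 + 85/983 = 4017/983

4017/983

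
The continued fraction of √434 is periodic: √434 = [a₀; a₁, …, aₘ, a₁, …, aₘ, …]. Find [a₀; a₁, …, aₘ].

a₀ = ⌊√434⌋ = 20.
With m₀=0, d₀=1 and mₖ₊₁ = dₖaₖ − mₖ, dₖ₊₁ = (n − mₖ₊₁²)/dₖ, aₖ₊₁ = ⌊(a₀+mₖ₊₁)/dₖ₊₁⌋:
  k=1: m=20, d=34, a=1
  k=2: m=14, d=7, a=4
  k=3: m=14, d=34, a=1
  k=4: m=20, d=1, a=40
d=1 and a=2a₀=40 at k=4, so the next step gives (m, d) = (20, 34) again — its k=1 value — and the period has length 4.

[20; 1, 4, 1, 40]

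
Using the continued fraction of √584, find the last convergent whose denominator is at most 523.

√584 = [24; 6, 48, …] (period length 2).
Convergents:
  p_0/q_0 = 24/1
  p_1/q_1 = 145/6
  p_2/q_2 = 6984/289
  p_3/q_3 = 42049/1740
q_2 = 289 ≤ 523 < 1740 = q_3, so the answer is 6984/289.

6984/289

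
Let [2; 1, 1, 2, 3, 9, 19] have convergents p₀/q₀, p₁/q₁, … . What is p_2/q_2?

Using pₖ = aₖpₖ₋₁ + pₖ₋₂, qₖ = aₖqₖ₋₁ + qₖ₋₂ (with p₋₁=1, p₋₂=0, q₋₁=0, q₋₂=1):
  k=0: a=2, p=2, q=1
  k=1: a=1, p=3, q=1
  k=2: a=1, p=5, q=2

5/2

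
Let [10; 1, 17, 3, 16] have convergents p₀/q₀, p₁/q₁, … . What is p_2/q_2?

Using pₖ = aₖpₖ₋₁ + pₖ₋₂, qₖ = aₖqₖ₋₁ + qₖ₋₂ (with p₋₁=1, p₋₂=0, q₋₁=0, q₋₂=1):
  k=0: a=10, p=10, q=1
  k=1: a=1, p=11, q=1
  k=2: a=17, p=197, q=18

197/18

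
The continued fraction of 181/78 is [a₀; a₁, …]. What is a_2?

8

181 = 2·78 + 25   →  a_0 = 2
78 = 3·25 + 3   →  a_1 = 3
25 = 8·3 + 1   →  a_2 = 8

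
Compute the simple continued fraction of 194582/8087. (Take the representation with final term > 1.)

194582 = 24*8087 + 494
8087 = 16*494 + 183
494 = 2*183 + 128
183 = 1*128 + 55
128 = 2*55 + 18
55 = 3*18 + 1
18 = 18*1 + 0  (stop)
So 194582/8087 = [24; 16, 2, 1, 2, 3, 18].

[24; 16, 2, 1, 2, 3, 18]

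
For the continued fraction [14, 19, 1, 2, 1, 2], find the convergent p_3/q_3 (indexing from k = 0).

Using pₖ = aₖpₖ₋₁ + pₖ₋₂, qₖ = aₖqₖ₋₁ + qₖ₋₂ (with p₋₁=1, p₋₂=0, q₋₁=0, q₋₂=1):
  k=0: a=14, p=14, q=1
  k=1: a=19, p=267, q=19
  k=2: a=1, p=281, q=20
  k=3: a=2, p=829, q=59

829/59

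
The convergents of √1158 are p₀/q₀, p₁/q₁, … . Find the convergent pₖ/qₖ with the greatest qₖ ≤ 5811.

√1158 = [34; 34, 68, …] (period length 2).
Convergents:
  p_0/q_0 = 34/1
  p_1/q_1 = 1157/34
  p_2/q_2 = 78710/2313
  p_3/q_3 = 2677297/78676
q_2 = 2313 ≤ 5811 < 78676 = q_3, so the answer is 78710/2313.

78710/2313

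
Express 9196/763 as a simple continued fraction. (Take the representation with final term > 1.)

[12; 19, 13, 3]

9196 = 12·763 + 40
763 = 19·40 + 3
40 = 13·3 + 1
3 = 3·1 + 0  (stop)
So 9196/763 = [12; 19, 13, 3].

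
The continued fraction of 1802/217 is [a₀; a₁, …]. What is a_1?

1802 = 8·217 + 66   →  a_0 = 8
217 = 3·66 + 19   →  a_1 = 3

3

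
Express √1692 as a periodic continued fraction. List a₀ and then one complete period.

a₀ = ⌊√1692⌋ = 41.
With m₀=0, d₀=1 and mₖ₊₁ = dₖaₖ − mₖ, dₖ₊₁ = (n − mₖ₊₁²)/dₖ, aₖ₊₁ = ⌊(a₀+mₖ₊₁)/dₖ₊₁⌋:
  k=1: m=41, d=11, a=7
  k=2: m=36, d=36, a=2
  k=3: m=36, d=11, a=7
  k=4: m=41, d=1, a=82
d=1 and a=2a₀=82 at k=4, so the next step gives (m, d) = (41, 11) again — its k=1 value — and the period has length 4.

[41; 7, 2, 7, 82]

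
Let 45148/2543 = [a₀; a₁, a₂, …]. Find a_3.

16

45148 = 17·2543 + 1917   →  a_0 = 17
2543 = 1·1917 + 626   →  a_1 = 1
1917 = 3·626 + 39   →  a_2 = 3
626 = 16·39 + 2   →  a_3 = 16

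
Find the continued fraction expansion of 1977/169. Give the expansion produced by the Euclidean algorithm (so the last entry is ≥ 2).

1977 = 11·169 + 118
169 = 1·118 + 51
118 = 2·51 + 16
51 = 3·16 + 3
16 = 5·3 + 1
3 = 3·1 + 0  (stop)
So 1977/169 = [11; 1, 2, 3, 5, 3].

[11; 1, 2, 3, 5, 3]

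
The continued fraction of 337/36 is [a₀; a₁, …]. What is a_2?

337 = 9·36 + 13   →  a_0 = 9
36 = 2·13 + 10   →  a_1 = 2
13 = 1·10 + 3   →  a_2 = 1

1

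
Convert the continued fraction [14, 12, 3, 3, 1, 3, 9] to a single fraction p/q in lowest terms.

78672/5587

Fold from the inside: start with 9/1.
  3 + 1/9 = 28/9
  1 + 9/28 = 37/28
  3 + 28/37 = 139/37
  3 + 37/139 = 454/139
  12 + 139/454 = 5587/454
  14 + 454/5587 = 78672/5587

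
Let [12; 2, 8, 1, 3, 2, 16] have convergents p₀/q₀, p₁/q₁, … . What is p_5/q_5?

Using pₖ = aₖpₖ₋₁ + pₖ₋₂, qₖ = aₖqₖ₋₁ + qₖ₋₂ (with p₋₁=1, p₋₂=0, q₋₁=0, q₋₂=1):
  k=0: a=12, p=12, q=1
  k=1: a=2, p=25, q=2
  k=2: a=8, p=212, q=17
  k=3: a=1, p=237, q=19
  k=4: a=3, p=923, q=74
  k=5: a=2, p=2083, q=167

2083/167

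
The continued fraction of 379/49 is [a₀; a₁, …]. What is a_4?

379 = 7·49 + 36   →  a_0 = 7
49 = 1·36 + 13   →  a_1 = 1
36 = 2·13 + 10   →  a_2 = 2
13 = 1·10 + 3   →  a_3 = 1
10 = 3·3 + 1   →  a_4 = 3

3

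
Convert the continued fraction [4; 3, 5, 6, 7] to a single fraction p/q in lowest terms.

Using pₖ = aₖpₖ₋₁ + pₖ₋₂ and qₖ = aₖqₖ₋₁ + qₖ₋₂:
  k=0: a=4, p=4, q=1
  k=1: a=3, p=13, q=3
  k=2: a=5, p=69, q=16
  k=3: a=6, p=427, q=99
  k=4: a=7, p=3058, q=709

3058/709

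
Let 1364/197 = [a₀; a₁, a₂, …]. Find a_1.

1364 = 6·197 + 182   →  a_0 = 6
197 = 1·182 + 15   →  a_1 = 1

1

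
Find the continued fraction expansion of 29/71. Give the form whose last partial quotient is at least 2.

[0; 2, 2, 4, 3]

29 = 0×71 + 29
71 = 2×29 + 13
29 = 2×13 + 3
13 = 4×3 + 1
3 = 3×1 + 0  (stop)
So 29/71 = [0; 2, 2, 4, 3].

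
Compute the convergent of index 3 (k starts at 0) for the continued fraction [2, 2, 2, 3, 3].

Using pₖ = aₖpₖ₋₁ + pₖ₋₂, qₖ = aₖqₖ₋₁ + qₖ₋₂ (with p₋₁=1, p₋₂=0, q₋₁=0, q₋₂=1):
  k=0: a=2, p=2, q=1
  k=1: a=2, p=5, q=2
  k=2: a=2, p=12, q=5
  k=3: a=3, p=41, q=17

41/17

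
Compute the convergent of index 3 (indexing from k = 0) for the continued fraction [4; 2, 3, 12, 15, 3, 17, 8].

Using pₖ = aₖpₖ₋₁ + pₖ₋₂, qₖ = aₖqₖ₋₁ + qₖ₋₂ (with p₋₁=1, p₋₂=0, q₋₁=0, q₋₂=1):
  k=0: a=4, p=4, q=1
  k=1: a=2, p=9, q=2
  k=2: a=3, p=31, q=7
  k=3: a=12, p=381, q=86

381/86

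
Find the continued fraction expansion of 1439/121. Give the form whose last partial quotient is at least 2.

[11; 1, 8, 3, 4]

1439 = 11×121 + 108
121 = 1×108 + 13
108 = 8×13 + 4
13 = 3×4 + 1
4 = 4×1 + 0  (stop)
So 1439/121 = [11; 1, 8, 3, 4].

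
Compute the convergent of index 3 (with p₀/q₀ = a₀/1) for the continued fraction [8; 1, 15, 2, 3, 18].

Using pₖ = aₖpₖ₋₁ + pₖ₋₂, qₖ = aₖqₖ₋₁ + qₖ₋₂ (with p₋₁=1, p₋₂=0, q₋₁=0, q₋₂=1):
  k=0: a=8, p=8, q=1
  k=1: a=1, p=9, q=1
  k=2: a=15, p=143, q=16
  k=3: a=2, p=295, q=33

295/33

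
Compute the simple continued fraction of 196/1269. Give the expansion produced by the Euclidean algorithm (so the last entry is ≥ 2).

196 = 0×1269 + 196
1269 = 6×196 + 93
196 = 2×93 + 10
93 = 9×10 + 3
10 = 3×3 + 1
3 = 3×1 + 0  (stop)
So 196/1269 = [0; 6, 2, 9, 3, 3].

[0; 6, 2, 9, 3, 3]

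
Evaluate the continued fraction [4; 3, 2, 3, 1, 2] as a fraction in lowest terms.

369/86

Fold from the inside: start with 2/1.
  1 + 1/2 = 3/2
  3 + 2/3 = 11/3
  2 + 3/11 = 25/11
  3 + 11/25 = 86/25
  4 + 25/86 = 369/86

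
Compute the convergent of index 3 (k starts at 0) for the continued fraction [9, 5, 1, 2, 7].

156/17

Using pₖ = aₖpₖ₋₁ + pₖ₋₂, qₖ = aₖqₖ₋₁ + qₖ₋₂ (with p₋₁=1, p₋₂=0, q₋₁=0, q₋₂=1):
  k=0: a=9, p=9, q=1
  k=1: a=5, p=46, q=5
  k=2: a=1, p=55, q=6
  k=3: a=2, p=156, q=17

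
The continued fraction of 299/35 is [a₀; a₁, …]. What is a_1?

1

299 = 8·35 + 19   →  a_0 = 8
35 = 1·19 + 16   →  a_1 = 1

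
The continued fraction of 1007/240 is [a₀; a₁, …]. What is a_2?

1007 = 4·240 + 47   →  a_0 = 4
240 = 5·47 + 5   →  a_1 = 5
47 = 9·5 + 2   →  a_2 = 9

9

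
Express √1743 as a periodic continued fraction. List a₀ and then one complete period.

a₀ = ⌊√1743⌋ = 41.
With m₀=0, d₀=1 and mₖ₊₁ = dₖaₖ − mₖ, dₖ₊₁ = (n − mₖ₊₁²)/dₖ, aₖ₊₁ = ⌊(a₀+mₖ₊₁)/dₖ₊₁⌋:
  k=1: m=41, d=62, a=1
  k=2: m=21, d=21, a=2
  k=3: m=21, d=62, a=1
  k=4: m=41, d=1, a=82
d=1 and a=2a₀=82 at k=4, so the next step gives (m, d) = (41, 62) again — its k=1 value — and the period has length 4.

[41; 1, 2, 1, 82]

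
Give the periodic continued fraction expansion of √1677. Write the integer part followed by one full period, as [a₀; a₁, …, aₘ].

a₀ = ⌊√1677⌋ = 40.
With m₀=0, d₀=1 and mₖ₊₁ = dₖaₖ − mₖ, dₖ₊₁ = (n − mₖ₊₁²)/dₖ, aₖ₊₁ = ⌊(a₀+mₖ₊₁)/dₖ₊₁⌋:
  k=1: m=40, d=77, a=1
  k=2: m=37, d=4, a=19
  k=3: m=39, d=39, a=2
  k=4: m=39, d=4, a=19
  k=5: m=37, d=77, a=1
  k=6: m=40, d=1, a=80
d=1 and a=2a₀=80 at k=6, so the next step gives (m, d) = (40, 77) again — its k=1 value — and the period has length 6.

[40; 1, 19, 2, 19, 1, 80]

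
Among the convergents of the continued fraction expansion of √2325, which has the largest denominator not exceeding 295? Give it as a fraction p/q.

√2325 = [48; 4, 1, 1, 2, 1, 1, 4, 96, …] (period length 8).
Convergents:
  p_0/q_0 = 48/1
  p_1/q_1 = 193/4
  p_2/q_2 = 241/5
  p_3/q_3 = 434/9
  p_4/q_4 = 1109/23
  p_5/q_5 = 1543/32
  p_6/q_6 = 2652/55
  p_7/q_7 = 12151/252
  p_8/q_8 = 1169148/24247
q_7 = 252 ≤ 295 < 24247 = q_8, so the answer is 12151/252.

12151/252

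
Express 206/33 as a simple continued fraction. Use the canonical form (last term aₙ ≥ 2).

206 = 6×33 + 8
33 = 4×8 + 1
8 = 8×1 + 0  (stop)
So 206/33 = [6; 4, 8].

[6; 4, 8]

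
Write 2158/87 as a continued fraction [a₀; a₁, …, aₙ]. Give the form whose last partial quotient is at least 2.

2158 = 24·87 + 70
87 = 1·70 + 17
70 = 4·17 + 2
17 = 8·2 + 1
2 = 2·1 + 0  (stop)
So 2158/87 = [24; 1, 4, 8, 2].

[24; 1, 4, 8, 2]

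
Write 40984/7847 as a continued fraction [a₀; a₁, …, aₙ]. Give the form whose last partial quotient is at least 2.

[5; 4, 2, 18, 9, 2, 2]

40984 = 5×7847 + 1749
7847 = 4×1749 + 851
1749 = 2×851 + 47
851 = 18×47 + 5
47 = 9×5 + 2
5 = 2×2 + 1
2 = 2×1 + 0  (stop)
So 40984/7847 = [5; 4, 2, 18, 9, 2, 2].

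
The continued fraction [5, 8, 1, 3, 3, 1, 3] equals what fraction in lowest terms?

2869/561

Fold from the inside: start with 3/1.
  1 + 1/3 = 4/3
  3 + 3/4 = 15/4
  3 + 4/15 = 49/15
  1 + 15/49 = 64/49
  8 + 49/64 = 561/64
  5 + 64/561 = 2869/561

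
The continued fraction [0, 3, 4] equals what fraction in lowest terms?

4/13

Using pₖ = aₖpₖ₋₁ + pₖ₋₂ and qₖ = aₖqₖ₋₁ + qₖ₋₂:
  k=0: a=0, p=0, q=1
  k=1: a=3, p=1, q=3
  k=2: a=4, p=4, q=13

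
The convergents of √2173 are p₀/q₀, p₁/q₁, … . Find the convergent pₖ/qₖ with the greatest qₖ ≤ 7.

√2173 = [46; 1, 1, 1, 1, 1, 1, 92, …] (period length 7).
Convergents:
  p_0/q_0 = 46/1
  p_1/q_1 = 47/1
  p_2/q_2 = 93/2
  p_3/q_3 = 140/3
  p_4/q_4 = 233/5
  p_5/q_5 = 373/8
q_4 = 5 ≤ 7 < 8 = q_5, so the answer is 233/5.

233/5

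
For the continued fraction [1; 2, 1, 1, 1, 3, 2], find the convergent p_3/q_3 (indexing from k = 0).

7/5

Using pₖ = aₖpₖ₋₁ + pₖ₋₂, qₖ = aₖqₖ₋₁ + qₖ₋₂ (with p₋₁=1, p₋₂=0, q₋₁=0, q₋₂=1):
  k=0: a=1, p=1, q=1
  k=1: a=2, p=3, q=2
  k=2: a=1, p=4, q=3
  k=3: a=1, p=7, q=5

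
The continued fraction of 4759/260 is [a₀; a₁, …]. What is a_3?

4759 = 18·260 + 79   →  a_0 = 18
260 = 3·79 + 23   →  a_1 = 3
79 = 3·23 + 10   →  a_2 = 3
23 = 2·10 + 3   →  a_3 = 2

2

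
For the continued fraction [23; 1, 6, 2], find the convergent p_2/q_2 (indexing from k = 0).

Using pₖ = aₖpₖ₋₁ + pₖ₋₂, qₖ = aₖqₖ₋₁ + qₖ₋₂ (with p₋₁=1, p₋₂=0, q₋₁=0, q₋₂=1):
  k=0: a=23, p=23, q=1
  k=1: a=1, p=24, q=1
  k=2: a=6, p=167, q=7

167/7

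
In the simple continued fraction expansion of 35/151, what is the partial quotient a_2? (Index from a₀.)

3

35 = 0·151 + 35   →  a_0 = 0
151 = 4·35 + 11   →  a_1 = 4
35 = 3·11 + 2   →  a_2 = 3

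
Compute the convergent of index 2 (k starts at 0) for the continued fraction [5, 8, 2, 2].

Using pₖ = aₖpₖ₋₁ + pₖ₋₂, qₖ = aₖqₖ₋₁ + qₖ₋₂ (with p₋₁=1, p₋₂=0, q₋₁=0, q₋₂=1):
  k=0: a=5, p=5, q=1
  k=1: a=8, p=41, q=8
  k=2: a=2, p=87, q=17

87/17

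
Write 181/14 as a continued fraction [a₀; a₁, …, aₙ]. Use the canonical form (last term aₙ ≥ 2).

[12; 1, 13]

181 = 12·14 + 13
14 = 1·13 + 1
13 = 13·1 + 0  (stop)
So 181/14 = [12; 1, 13].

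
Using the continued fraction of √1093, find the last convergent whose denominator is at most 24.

562/17

√1093 = [33; 16, 1, 1, 16, 66, …] (period length 5).
Convergents:
  p_0/q_0 = 33/1
  p_1/q_1 = 529/16
  p_2/q_2 = 562/17
  p_3/q_3 = 1091/33
q_2 = 17 ≤ 24 < 33 = q_3, so the answer is 562/17.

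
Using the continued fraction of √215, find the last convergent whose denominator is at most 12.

44/3

√215 = [14; 1, 1, 1, 28, …] (period length 4).
Convergents:
  p_0/q_0 = 14/1
  p_1/q_1 = 15/1
  p_2/q_2 = 29/2
  p_3/q_3 = 44/3
  p_4/q_4 = 1261/86
q_3 = 3 ≤ 12 < 86 = q_4, so the answer is 44/3.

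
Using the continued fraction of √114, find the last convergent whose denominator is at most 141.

1025/96

√114 = [10; 1, 2, 10, 2, 1, 20, …] (period length 6).
Convergents:
  p_0/q_0 = 10/1
  p_1/q_1 = 11/1
  p_2/q_2 = 32/3
  p_3/q_3 = 331/31
  p_4/q_4 = 694/65
  p_5/q_5 = 1025/96
  p_6/q_6 = 21194/1985
q_5 = 96 ≤ 141 < 1985 = q_6, so the answer is 1025/96.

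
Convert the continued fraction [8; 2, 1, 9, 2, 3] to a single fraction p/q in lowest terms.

1769/212

Fold from the inside: start with 3/1.
  2 + 1/3 = 7/3
  9 + 3/7 = 66/7
  1 + 7/66 = 73/66
  2 + 66/73 = 212/73
  8 + 73/212 = 1769/212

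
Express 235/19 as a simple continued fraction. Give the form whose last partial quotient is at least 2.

235 = 12*19 + 7
19 = 2*7 + 5
7 = 1*5 + 2
5 = 2*2 + 1
2 = 2*1 + 0  (stop)
So 235/19 = [12; 2, 1, 2, 2].

[12; 2, 1, 2, 2]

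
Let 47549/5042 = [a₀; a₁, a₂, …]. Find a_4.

1

47549 = 9·5042 + 2171   →  a_0 = 9
5042 = 2·2171 + 700   →  a_1 = 2
2171 = 3·700 + 71   →  a_2 = 3
700 = 9·71 + 61   →  a_3 = 9
71 = 1·61 + 10   →  a_4 = 1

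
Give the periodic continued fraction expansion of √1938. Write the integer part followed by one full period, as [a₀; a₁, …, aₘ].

[44; 44, 88]

a₀ = ⌊√1938⌋ = 44.
With m₀=0, d₀=1 and mₖ₊₁ = dₖaₖ − mₖ, dₖ₊₁ = (n − mₖ₊₁²)/dₖ, aₖ₊₁ = ⌊(a₀+mₖ₊₁)/dₖ₊₁⌋:
  k=1: m=44, d=2, a=44
  k=2: m=44, d=1, a=88
d=1 and a=2a₀=88 at k=2, so the next step gives (m, d) = (44, 2) again — its k=1 value — and the period has length 2.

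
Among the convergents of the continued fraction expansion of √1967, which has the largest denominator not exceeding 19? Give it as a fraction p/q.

754/17

√1967 = [44; 2, 1, 5, 1, 2, 88, …] (period length 6).
Convergents:
  p_0/q_0 = 44/1
  p_1/q_1 = 89/2
  p_2/q_2 = 133/3
  p_3/q_3 = 754/17
  p_4/q_4 = 887/20
q_3 = 17 ≤ 19 < 20 = q_4, so the answer is 754/17.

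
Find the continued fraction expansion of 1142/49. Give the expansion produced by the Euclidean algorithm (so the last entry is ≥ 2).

[23; 3, 3, 1, 3]

1142 = 23*49 + 15
49 = 3*15 + 4
15 = 3*4 + 3
4 = 1*3 + 1
3 = 3*1 + 0  (stop)
So 1142/49 = [23; 3, 3, 1, 3].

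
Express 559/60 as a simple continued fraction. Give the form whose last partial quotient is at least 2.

[9; 3, 6, 3]

559 = 9×60 + 19
60 = 3×19 + 3
19 = 6×3 + 1
3 = 3×1 + 0  (stop)
So 559/60 = [9; 3, 6, 3].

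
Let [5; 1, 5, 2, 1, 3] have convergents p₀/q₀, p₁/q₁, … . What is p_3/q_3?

76/13

Using pₖ = aₖpₖ₋₁ + pₖ₋₂, qₖ = aₖqₖ₋₁ + qₖ₋₂ (with p₋₁=1, p₋₂=0, q₋₁=0, q₋₂=1):
  k=0: a=5, p=5, q=1
  k=1: a=1, p=6, q=1
  k=2: a=5, p=35, q=6
  k=3: a=2, p=76, q=13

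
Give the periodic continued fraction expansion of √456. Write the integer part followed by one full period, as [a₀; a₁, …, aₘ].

[21; 2, 1, 4, 1, 2, 42]

a₀ = ⌊√456⌋ = 21.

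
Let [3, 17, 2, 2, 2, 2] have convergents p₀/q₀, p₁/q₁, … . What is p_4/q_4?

Using pₖ = aₖpₖ₋₁ + pₖ₋₂, qₖ = aₖqₖ₋₁ + qₖ₋₂ (with p₋₁=1, p₋₂=0, q₋₁=0, q₋₂=1):
  k=0: a=3, p=3, q=1
  k=1: a=17, p=52, q=17
  k=2: a=2, p=107, q=35
  k=3: a=2, p=266, q=87
  k=4: a=2, p=639, q=209

639/209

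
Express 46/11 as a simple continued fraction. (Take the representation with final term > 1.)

[4; 5, 2]

46 = 4×11 + 2
11 = 5×2 + 1
2 = 2×1 + 0  (stop)
So 46/11 = [4; 5, 2].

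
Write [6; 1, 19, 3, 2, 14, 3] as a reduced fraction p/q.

43713/6289

Using pₖ = aₖpₖ₋₁ + pₖ₋₂ and qₖ = aₖqₖ₋₁ + qₖ₋₂:
  k=0: a=6, p=6, q=1
  k=1: a=1, p=7, q=1
  k=2: a=19, p=139, q=20
  k=3: a=3, p=424, q=61
  k=4: a=2, p=987, q=142
  k=5: a=14, p=14242, q=2049
  k=6: a=3, p=43713, q=6289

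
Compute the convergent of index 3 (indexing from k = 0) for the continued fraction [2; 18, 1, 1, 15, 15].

76/37

Using pₖ = aₖpₖ₋₁ + pₖ₋₂, qₖ = aₖqₖ₋₁ + qₖ₋₂ (with p₋₁=1, p₋₂=0, q₋₁=0, q₋₂=1):
  k=0: a=2, p=2, q=1
  k=1: a=18, p=37, q=18
  k=2: a=1, p=39, q=19
  k=3: a=1, p=76, q=37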